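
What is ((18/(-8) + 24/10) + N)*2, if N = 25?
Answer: 503/10 ≈ 50.300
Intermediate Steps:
((18/(-8) + 24/10) + N)*2 = ((18/(-8) + 24/10) + 25)*2 = ((18*(-⅛) + 24*(⅒)) + 25)*2 = ((-9/4 + 12/5) + 25)*2 = (3/20 + 25)*2 = (503/20)*2 = 503/10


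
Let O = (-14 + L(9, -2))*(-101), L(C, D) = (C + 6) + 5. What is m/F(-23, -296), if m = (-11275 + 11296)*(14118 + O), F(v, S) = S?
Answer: -35469/37 ≈ -958.62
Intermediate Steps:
L(C, D) = 11 + C (L(C, D) = (6 + C) + 5 = 11 + C)
O = -606 (O = (-14 + (11 + 9))*(-101) = (-14 + 20)*(-101) = 6*(-101) = -606)
m = 283752 (m = (-11275 + 11296)*(14118 - 606) = 21*13512 = 283752)
m/F(-23, -296) = 283752/(-296) = 283752*(-1/296) = -35469/37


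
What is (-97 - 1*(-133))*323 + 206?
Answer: 11834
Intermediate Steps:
(-97 - 1*(-133))*323 + 206 = (-97 + 133)*323 + 206 = 36*323 + 206 = 11628 + 206 = 11834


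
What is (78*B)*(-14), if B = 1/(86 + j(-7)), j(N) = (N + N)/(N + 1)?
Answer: -3276/265 ≈ -12.362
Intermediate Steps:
j(N) = 2*N/(1 + N) (j(N) = (2*N)/(1 + N) = 2*N/(1 + N))
B = 3/265 (B = 1/(86 + 2*(-7)/(1 - 7)) = 1/(86 + 2*(-7)/(-6)) = 1/(86 + 2*(-7)*(-⅙)) = 1/(86 + 7/3) = 1/(265/3) = 3/265 ≈ 0.011321)
(78*B)*(-14) = (78*(3/265))*(-14) = (234/265)*(-14) = -3276/265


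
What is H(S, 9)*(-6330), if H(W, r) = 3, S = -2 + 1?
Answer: -18990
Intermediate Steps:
S = -1
H(S, 9)*(-6330) = 3*(-6330) = -18990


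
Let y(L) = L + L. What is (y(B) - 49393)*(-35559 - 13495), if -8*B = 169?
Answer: 4849993507/2 ≈ 2.4250e+9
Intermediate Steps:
B = -169/8 (B = -⅛*169 = -169/8 ≈ -21.125)
y(L) = 2*L
(y(B) - 49393)*(-35559 - 13495) = (2*(-169/8) - 49393)*(-35559 - 13495) = (-169/4 - 49393)*(-49054) = -197741/4*(-49054) = 4849993507/2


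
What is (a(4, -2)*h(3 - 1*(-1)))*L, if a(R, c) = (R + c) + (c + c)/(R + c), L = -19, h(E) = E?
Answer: 0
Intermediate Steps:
a(R, c) = R + c + 2*c/(R + c) (a(R, c) = (R + c) + (2*c)/(R + c) = (R + c) + 2*c/(R + c) = R + c + 2*c/(R + c))
(a(4, -2)*h(3 - 1*(-1)))*L = (((4² + (-2)² + 2*(-2) + 2*4*(-2))/(4 - 2))*(3 - 1*(-1)))*(-19) = (((16 + 4 - 4 - 16)/2)*(3 + 1))*(-19) = (((½)*0)*4)*(-19) = (0*4)*(-19) = 0*(-19) = 0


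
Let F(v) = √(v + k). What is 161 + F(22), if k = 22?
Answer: 161 + 2*√11 ≈ 167.63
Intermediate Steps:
F(v) = √(22 + v) (F(v) = √(v + 22) = √(22 + v))
161 + F(22) = 161 + √(22 + 22) = 161 + √44 = 161 + 2*√11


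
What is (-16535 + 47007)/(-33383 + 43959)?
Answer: 3809/1322 ≈ 2.8812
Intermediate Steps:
(-16535 + 47007)/(-33383 + 43959) = 30472/10576 = 30472*(1/10576) = 3809/1322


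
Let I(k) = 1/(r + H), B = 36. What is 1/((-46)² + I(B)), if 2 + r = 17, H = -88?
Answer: 73/154467 ≈ 0.00047259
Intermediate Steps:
r = 15 (r = -2 + 17 = 15)
I(k) = -1/73 (I(k) = 1/(15 - 88) = 1/(-73) = -1/73)
1/((-46)² + I(B)) = 1/((-46)² - 1/73) = 1/(2116 - 1/73) = 1/(154467/73) = 73/154467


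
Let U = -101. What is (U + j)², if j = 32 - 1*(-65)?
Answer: 16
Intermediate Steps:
j = 97 (j = 32 + 65 = 97)
(U + j)² = (-101 + 97)² = (-4)² = 16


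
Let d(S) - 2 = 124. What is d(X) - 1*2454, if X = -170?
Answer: -2328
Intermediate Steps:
d(S) = 126 (d(S) = 2 + 124 = 126)
d(X) - 1*2454 = 126 - 1*2454 = 126 - 2454 = -2328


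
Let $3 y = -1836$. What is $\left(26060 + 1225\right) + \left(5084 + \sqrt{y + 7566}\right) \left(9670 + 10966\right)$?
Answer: $104940709 + 20636 \sqrt{6954} \approx 1.0666 \cdot 10^{8}$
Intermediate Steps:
$y = -612$ ($y = \frac{1}{3} \left(-1836\right) = -612$)
$\left(26060 + 1225\right) + \left(5084 + \sqrt{y + 7566}\right) \left(9670 + 10966\right) = \left(26060 + 1225\right) + \left(5084 + \sqrt{-612 + 7566}\right) \left(9670 + 10966\right) = 27285 + \left(5084 + \sqrt{6954}\right) 20636 = 27285 + \left(104913424 + 20636 \sqrt{6954}\right) = 104940709 + 20636 \sqrt{6954}$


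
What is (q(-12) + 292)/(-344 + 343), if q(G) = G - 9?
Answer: -271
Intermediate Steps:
q(G) = -9 + G
(q(-12) + 292)/(-344 + 343) = ((-9 - 12) + 292)/(-344 + 343) = (-21 + 292)/(-1) = 271*(-1) = -271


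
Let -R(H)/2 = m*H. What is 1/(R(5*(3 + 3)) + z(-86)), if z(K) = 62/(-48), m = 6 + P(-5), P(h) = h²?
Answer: -24/44671 ≈ -0.00053726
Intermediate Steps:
m = 31 (m = 6 + (-5)² = 6 + 25 = 31)
R(H) = -62*H
z(K) = -31/24 (z(K) = 62*(-1/48) = -31/24)
1/(R(5*(3 + 3)) + z(-86)) = 1/(-310*(3 + 3) - 31/24) = 1/(-310*6 - 31/24) = 1/(-62*30 - 31/24) = 1/(-1860 - 31/24) = 1/(-44671/24) = -24/44671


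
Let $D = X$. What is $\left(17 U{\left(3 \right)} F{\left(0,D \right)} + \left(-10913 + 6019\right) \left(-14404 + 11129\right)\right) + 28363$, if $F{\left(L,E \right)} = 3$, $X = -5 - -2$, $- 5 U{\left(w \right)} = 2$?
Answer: $\frac{80280963}{5} \approx 1.6056 \cdot 10^{7}$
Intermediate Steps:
$U{\left(w \right)} = - \frac{2}{5}$ ($U{\left(w \right)} = \left(- \frac{1}{5}\right) 2 = - \frac{2}{5}$)
$X = -3$ ($X = -5 + 2 = -3$)
$D = -3$
$\left(17 U{\left(3 \right)} F{\left(0,D \right)} + \left(-10913 + 6019\right) \left(-14404 + 11129\right)\right) + 28363 = \left(17 \left(- \frac{2}{5}\right) 3 + \left(-10913 + 6019\right) \left(-14404 + 11129\right)\right) + 28363 = \left(\left(- \frac{34}{5}\right) 3 - -16027850\right) + 28363 = \left(- \frac{102}{5} + 16027850\right) + 28363 = \frac{80139148}{5} + 28363 = \frac{80280963}{5}$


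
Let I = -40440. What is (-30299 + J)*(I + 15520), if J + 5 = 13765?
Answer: 412151880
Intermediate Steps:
J = 13760 (J = -5 + 13765 = 13760)
(-30299 + J)*(I + 15520) = (-30299 + 13760)*(-40440 + 15520) = -16539*(-24920) = 412151880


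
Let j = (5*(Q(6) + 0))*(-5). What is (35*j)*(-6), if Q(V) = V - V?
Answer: 0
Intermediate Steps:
Q(V) = 0
j = 0 (j = (5*(0 + 0))*(-5) = (5*0)*(-5) = 0*(-5) = 0)
(35*j)*(-6) = (35*0)*(-6) = 0*(-6) = 0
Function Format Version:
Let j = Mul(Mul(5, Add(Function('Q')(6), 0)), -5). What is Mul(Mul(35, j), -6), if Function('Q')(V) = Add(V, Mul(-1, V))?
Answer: 0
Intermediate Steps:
Function('Q')(V) = 0
j = 0 (j = Mul(Mul(5, Add(0, 0)), -5) = Mul(Mul(5, 0), -5) = Mul(0, -5) = 0)
Mul(Mul(35, j), -6) = Mul(Mul(35, 0), -6) = Mul(0, -6) = 0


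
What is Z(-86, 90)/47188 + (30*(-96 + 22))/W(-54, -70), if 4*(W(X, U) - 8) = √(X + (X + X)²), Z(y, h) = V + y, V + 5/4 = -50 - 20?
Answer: 26814554863/999064336 - 13320*√1290/5293 ≈ -63.546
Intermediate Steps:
V = -285/4 (V = -5/4 + (-50 - 20) = -5/4 - 70 = -285/4 ≈ -71.250)
Z(y, h) = -285/4 + y
W(X, U) = 8 + √(X + 4*X²)/4 (W(X, U) = 8 + √(X + (X + X)²)/4 = 8 + √(X + (2*X)²)/4 = 8 + √(X + 4*X²)/4)
Z(-86, 90)/47188 + (30*(-96 + 22))/W(-54, -70) = (-285/4 - 86)/47188 + (30*(-96 + 22))/(8 + √(-54*(1 + 4*(-54)))/4) = -629/4*1/47188 + (30*(-74))/(8 + √(-54*(1 - 216))/4) = -629/188752 - 2220/(8 + √(-54*(-215))/4) = -629/188752 - 2220/(8 + √11610/4) = -629/188752 - 2220/(8 + (3*√1290)/4) = -629/188752 - 2220/(8 + 3*√1290/4)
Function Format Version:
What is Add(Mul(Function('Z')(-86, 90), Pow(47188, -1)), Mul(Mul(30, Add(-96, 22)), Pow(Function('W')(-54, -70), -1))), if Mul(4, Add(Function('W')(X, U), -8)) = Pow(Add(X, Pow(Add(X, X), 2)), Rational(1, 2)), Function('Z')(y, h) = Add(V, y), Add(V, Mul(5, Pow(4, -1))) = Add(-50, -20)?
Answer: Add(Rational(26814554863, 999064336), Mul(Rational(-13320, 5293), Pow(1290, Rational(1, 2)))) ≈ -63.546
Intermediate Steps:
V = Rational(-285, 4) (V = Add(Rational(-5, 4), Add(-50, -20)) = Add(Rational(-5, 4), -70) = Rational(-285, 4) ≈ -71.250)
Function('Z')(y, h) = Add(Rational(-285, 4), y)
Function('W')(X, U) = Add(8, Mul(Rational(1, 4), Pow(Add(X, Mul(4, Pow(X, 2))), Rational(1, 2)))) (Function('W')(X, U) = Add(8, Mul(Rational(1, 4), Pow(Add(X, Pow(Add(X, X), 2)), Rational(1, 2)))) = Add(8, Mul(Rational(1, 4), Pow(Add(X, Pow(Mul(2, X), 2)), Rational(1, 2)))) = Add(8, Mul(Rational(1, 4), Pow(Add(X, Mul(4, Pow(X, 2))), Rational(1, 2)))))
Add(Mul(Function('Z')(-86, 90), Pow(47188, -1)), Mul(Mul(30, Add(-96, 22)), Pow(Function('W')(-54, -70), -1))) = Add(Mul(Add(Rational(-285, 4), -86), Pow(47188, -1)), Mul(Mul(30, Add(-96, 22)), Pow(Add(8, Mul(Rational(1, 4), Pow(Mul(-54, Add(1, Mul(4, -54))), Rational(1, 2)))), -1))) = Add(Mul(Rational(-629, 4), Rational(1, 47188)), Mul(Mul(30, -74), Pow(Add(8, Mul(Rational(1, 4), Pow(Mul(-54, Add(1, -216)), Rational(1, 2)))), -1))) = Add(Rational(-629, 188752), Mul(-2220, Pow(Add(8, Mul(Rational(1, 4), Pow(Mul(-54, -215), Rational(1, 2)))), -1))) = Add(Rational(-629, 188752), Mul(-2220, Pow(Add(8, Mul(Rational(1, 4), Pow(11610, Rational(1, 2)))), -1))) = Add(Rational(-629, 188752), Mul(-2220, Pow(Add(8, Mul(Rational(1, 4), Mul(3, Pow(1290, Rational(1, 2))))), -1))) = Add(Rational(-629, 188752), Mul(-2220, Pow(Add(8, Mul(Rational(3, 4), Pow(1290, Rational(1, 2)))), -1)))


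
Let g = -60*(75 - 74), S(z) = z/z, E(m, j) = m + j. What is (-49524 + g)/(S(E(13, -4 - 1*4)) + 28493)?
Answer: -8264/4749 ≈ -1.7402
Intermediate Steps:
E(m, j) = j + m
S(z) = 1
g = -60 (g = -60*1 = -60)
(-49524 + g)/(S(E(13, -4 - 1*4)) + 28493) = (-49524 - 60)/(1 + 28493) = -49584/28494 = -49584*1/28494 = -8264/4749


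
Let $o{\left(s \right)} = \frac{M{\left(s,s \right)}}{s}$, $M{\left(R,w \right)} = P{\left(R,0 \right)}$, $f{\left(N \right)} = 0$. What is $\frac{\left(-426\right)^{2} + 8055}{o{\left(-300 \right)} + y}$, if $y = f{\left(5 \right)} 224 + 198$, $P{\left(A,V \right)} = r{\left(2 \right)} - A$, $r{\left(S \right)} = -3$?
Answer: $\frac{2105900}{2189} \approx 962.04$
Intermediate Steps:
$P{\left(A,V \right)} = -3 - A$
$M{\left(R,w \right)} = -3 - R$
$o{\left(s \right)} = \frac{-3 - s}{s}$
$y = 198$ ($y = 0 \cdot 224 + 198 = 0 + 198 = 198$)
$\frac{\left(-426\right)^{2} + 8055}{o{\left(-300 \right)} + y} = \frac{\left(-426\right)^{2} + 8055}{\frac{-3 - -300}{-300} + 198} = \frac{181476 + 8055}{- \frac{-3 + 300}{300} + 198} = \frac{189531}{\left(- \frac{1}{300}\right) 297 + 198} = \frac{189531}{- \frac{99}{100} + 198} = \frac{189531}{\frac{19701}{100}} = 189531 \cdot \frac{100}{19701} = \frac{2105900}{2189}$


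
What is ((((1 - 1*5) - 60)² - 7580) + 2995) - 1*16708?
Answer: -17197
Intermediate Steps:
((((1 - 1*5) - 60)² - 7580) + 2995) - 1*16708 = ((((1 - 5) - 60)² - 7580) + 2995) - 16708 = (((-4 - 60)² - 7580) + 2995) - 16708 = (((-64)² - 7580) + 2995) - 16708 = ((4096 - 7580) + 2995) - 16708 = (-3484 + 2995) - 16708 = -489 - 16708 = -17197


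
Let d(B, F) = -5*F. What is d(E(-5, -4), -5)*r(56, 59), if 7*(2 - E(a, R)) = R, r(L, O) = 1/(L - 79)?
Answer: -25/23 ≈ -1.0870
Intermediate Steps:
r(L, O) = 1/(-79 + L)
E(a, R) = 2 - R/7
d(E(-5, -4), -5)*r(56, 59) = (-5*(-5))/(-79 + 56) = 25/(-23) = 25*(-1/23) = -25/23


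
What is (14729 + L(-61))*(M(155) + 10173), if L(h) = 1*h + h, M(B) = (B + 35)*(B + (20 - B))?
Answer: 204103611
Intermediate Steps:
M(B) = 700 + 20*B (M(B) = (35 + B)*20 = 700 + 20*B)
L(h) = 2*h (L(h) = h + h = 2*h)
(14729 + L(-61))*(M(155) + 10173) = (14729 + 2*(-61))*((700 + 20*155) + 10173) = (14729 - 122)*((700 + 3100) + 10173) = 14607*(3800 + 10173) = 14607*13973 = 204103611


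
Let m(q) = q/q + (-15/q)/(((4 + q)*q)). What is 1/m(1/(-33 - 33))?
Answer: -263/4312177 ≈ -6.0990e-5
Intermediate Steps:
m(q) = 1 - 15/(q²*(4 + q)) (m(q) = 1 + (-15/q)/((q*(4 + q))) = 1 + (-15/q)*(1/(q*(4 + q))) = 1 - 15/(q²*(4 + q)))
1/m(1/(-33 - 33)) = 1/((-15 + (1/(-33 - 33))³ + 4*(1/(-33 - 33))²)/((1/(-33 - 33))²*(4 + 1/(-33 - 33)))) = 1/((-15 + (1/(-66))³ + 4*(1/(-66))²)/((1/(-66))²*(4 + 1/(-66)))) = 1/((-15 + (-1/66)³ + 4*(-1/66)²)/((-1/66)²*(4 - 1/66))) = 1/(4356*(-15 - 1/287496 + 4*(1/4356))/(263/66)) = 1/(4356*(66/263)*(-15 - 1/287496 + 1/1089)) = 1/(4356*(66/263)*(-4312177/287496)) = 1/(-4312177/263) = -263/4312177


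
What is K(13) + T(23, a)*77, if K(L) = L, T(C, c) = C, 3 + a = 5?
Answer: 1784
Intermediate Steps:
a = 2 (a = -3 + 5 = 2)
K(13) + T(23, a)*77 = 13 + 23*77 = 13 + 1771 = 1784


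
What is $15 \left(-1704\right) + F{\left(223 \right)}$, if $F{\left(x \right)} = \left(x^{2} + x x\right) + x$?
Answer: $74121$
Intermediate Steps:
$F{\left(x \right)} = x + 2 x^{2}$ ($F{\left(x \right)} = \left(x^{2} + x^{2}\right) + x = 2 x^{2} + x = x + 2 x^{2}$)
$15 \left(-1704\right) + F{\left(223 \right)} = 15 \left(-1704\right) + 223 \left(1 + 2 \cdot 223\right) = -25560 + 223 \left(1 + 446\right) = -25560 + 223 \cdot 447 = -25560 + 99681 = 74121$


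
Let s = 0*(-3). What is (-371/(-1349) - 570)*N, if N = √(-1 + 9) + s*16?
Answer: -1537118*√2/1349 ≈ -1611.4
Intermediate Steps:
s = 0
N = 2*√2 (N = √(-1 + 9) + 0*16 = √8 + 0 = 2*√2 + 0 = 2*√2 ≈ 2.8284)
(-371/(-1349) - 570)*N = (-371/(-1349) - 570)*(2*√2) = (-371*(-1/1349) - 570)*(2*√2) = (371/1349 - 570)*(2*√2) = -1537118*√2/1349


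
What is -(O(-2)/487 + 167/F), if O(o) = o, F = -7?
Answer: 81343/3409 ≈ 23.861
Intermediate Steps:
-(O(-2)/487 + 167/F) = -(-2/487 + 167/(-7)) = -(-2*1/487 + 167*(-⅐)) = -(-2/487 - 167/7) = -1*(-81343/3409) = 81343/3409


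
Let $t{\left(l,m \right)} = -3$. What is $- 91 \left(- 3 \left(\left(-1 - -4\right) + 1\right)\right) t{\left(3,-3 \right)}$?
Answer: $-3276$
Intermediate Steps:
$- 91 \left(- 3 \left(\left(-1 - -4\right) + 1\right)\right) t{\left(3,-3 \right)} = - 91 \left(- 3 \left(\left(-1 - -4\right) + 1\right)\right) \left(-3\right) = - 91 \left(- 3 \left(\left(-1 + 4\right) + 1\right)\right) \left(-3\right) = - 91 \left(- 3 \left(3 + 1\right)\right) \left(-3\right) = - 91 \left(\left(-3\right) 4\right) \left(-3\right) = \left(-91\right) \left(-12\right) \left(-3\right) = 1092 \left(-3\right) = -3276$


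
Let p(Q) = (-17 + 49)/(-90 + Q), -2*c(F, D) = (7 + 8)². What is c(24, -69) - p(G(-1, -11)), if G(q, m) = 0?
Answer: -10093/90 ≈ -112.14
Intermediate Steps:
c(F, D) = -225/2 (c(F, D) = -(7 + 8)²/2 = -½*15² = -½*225 = -225/2)
p(Q) = 32/(-90 + Q)
c(24, -69) - p(G(-1, -11)) = -225/2 - 32/(-90 + 0) = -225/2 - 32/(-90) = -225/2 - 32*(-1)/90 = -225/2 - 1*(-16/45) = -225/2 + 16/45 = -10093/90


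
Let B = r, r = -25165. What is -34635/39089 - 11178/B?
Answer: -434652933/983674685 ≈ -0.44187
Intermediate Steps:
B = -25165
-34635/39089 - 11178/B = -34635/39089 - 11178/(-25165) = -34635*1/39089 - 11178*(-1/25165) = -34635/39089 + 11178/25165 = -434652933/983674685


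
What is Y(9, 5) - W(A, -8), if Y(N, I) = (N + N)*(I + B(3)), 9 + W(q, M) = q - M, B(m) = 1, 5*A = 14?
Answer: 531/5 ≈ 106.20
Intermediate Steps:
A = 14/5 (A = (⅕)*14 = 14/5 ≈ 2.8000)
W(q, M) = -9 + q - M (W(q, M) = -9 + (q - M) = -9 + q - M)
Y(N, I) = 2*N*(1 + I) (Y(N, I) = (N + N)*(I + 1) = (2*N)*(1 + I) = 2*N*(1 + I))
Y(9, 5) - W(A, -8) = 2*9*(1 + 5) - (-9 + 14/5 - 1*(-8)) = 2*9*6 - (-9 + 14/5 + 8) = 108 - 1*9/5 = 108 - 9/5 = 531/5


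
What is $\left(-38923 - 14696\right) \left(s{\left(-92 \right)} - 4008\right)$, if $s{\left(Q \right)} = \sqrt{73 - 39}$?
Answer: $214904952 - 53619 \sqrt{34} \approx 2.1459 \cdot 10^{8}$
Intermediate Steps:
$s{\left(Q \right)} = \sqrt{34}$
$\left(-38923 - 14696\right) \left(s{\left(-92 \right)} - 4008\right) = \left(-38923 - 14696\right) \left(\sqrt{34} - 4008\right) = - 53619 \left(-4008 + \sqrt{34}\right) = 214904952 - 53619 \sqrt{34}$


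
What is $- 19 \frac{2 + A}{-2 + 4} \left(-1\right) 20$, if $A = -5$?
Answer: $-570$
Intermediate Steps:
$- 19 \frac{2 + A}{-2 + 4} \left(-1\right) 20 = - 19 \frac{2 - 5}{-2 + 4} \left(-1\right) 20 = - 19 - \frac{3}{2} \left(-1\right) 20 = - 19 \left(-3\right) \frac{1}{2} \left(-1\right) 20 = - 19 \left(\left(- \frac{3}{2}\right) \left(-1\right)\right) 20 = \left(-19\right) \frac{3}{2} \cdot 20 = \left(- \frac{57}{2}\right) 20 = -570$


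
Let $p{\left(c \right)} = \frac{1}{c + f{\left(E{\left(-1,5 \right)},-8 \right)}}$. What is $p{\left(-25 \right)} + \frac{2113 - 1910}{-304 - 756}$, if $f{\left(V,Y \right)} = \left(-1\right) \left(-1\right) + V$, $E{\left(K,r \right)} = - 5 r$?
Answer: $- \frac{11007}{51940} \approx -0.21192$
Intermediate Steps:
$f{\left(V,Y \right)} = 1 + V$
$p{\left(c \right)} = \frac{1}{-24 + c}$ ($p{\left(c \right)} = \frac{1}{c + \left(1 - 25\right)} = \frac{1}{c - 24} = \frac{1}{-24 + c}$)
$p{\left(-25 \right)} + \frac{2113 - 1910}{-304 - 756} = \frac{1}{-24 - 25} + \frac{2113 - 1910}{-304 - 756} = \frac{1}{-49} + \frac{203}{-1060} = - \frac{1}{49} + 203 \left(- \frac{1}{1060}\right) = - \frac{1}{49} - \frac{203}{1060} = - \frac{11007}{51940}$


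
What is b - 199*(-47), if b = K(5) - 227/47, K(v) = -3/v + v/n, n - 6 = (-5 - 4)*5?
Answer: 85669306/9165 ≈ 9347.4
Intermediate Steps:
n = -39 (n = 6 + (-5 - 4)*5 = 6 - 9*5 = 6 - 45 = -39)
K(v) = -3/v - v/39 (K(v) = -3/v + v/(-39) = -3/v + v*(-1/39) = -3/v - v/39)
b = -50939/9165 (b = (-3/5 - 1/39*5) - 227/47 = (-3*⅕ - 5/39) - 227/47 = (-⅗ - 5/39) - 1*227/47 = -142/195 - 227/47 = -50939/9165 ≈ -5.5580)
b - 199*(-47) = -50939/9165 - 199*(-47) = -50939/9165 + 9353 = 85669306/9165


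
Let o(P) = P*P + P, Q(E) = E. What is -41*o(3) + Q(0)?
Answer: -492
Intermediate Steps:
o(P) = P + P² (o(P) = P² + P = P + P²)
-41*o(3) + Q(0) = -123*(1 + 3) + 0 = -123*4 + 0 = -41*12 + 0 = -492 + 0 = -492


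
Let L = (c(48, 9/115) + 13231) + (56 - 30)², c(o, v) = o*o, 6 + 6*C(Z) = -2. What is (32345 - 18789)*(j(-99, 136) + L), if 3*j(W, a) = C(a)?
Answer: 1977752620/9 ≈ 2.1975e+8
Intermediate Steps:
C(Z) = -4/3 (C(Z) = -1 + (⅙)*(-2) = -1 - ⅓ = -4/3)
j(W, a) = -4/9 (j(W, a) = (⅓)*(-4/3) = -4/9)
c(o, v) = o²
L = 16211 (L = (48² + 13231) + (56 - 30)² = (2304 + 13231) + 26² = 15535 + 676 = 16211)
(32345 - 18789)*(j(-99, 136) + L) = (32345 - 18789)*(-4/9 + 16211) = 13556*(145895/9) = 1977752620/9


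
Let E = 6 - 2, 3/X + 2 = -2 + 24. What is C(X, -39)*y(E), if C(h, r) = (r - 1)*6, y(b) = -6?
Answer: 1440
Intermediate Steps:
X = 3/20 (X = 3/(-2 + (-2 + 24)) = 3/(-2 + 22) = 3/20 ≈ 0.15000)
E = 4
C(h, r) = -6 + 6*r (C(h, r) = (-1 + r)*6 = -6 + 6*r)
C(X, -39)*y(E) = (-6 + 6*(-39))*(-6) = (-6 - 234)*(-6) = -240*(-6) = 1440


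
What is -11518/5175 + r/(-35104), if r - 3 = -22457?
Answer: -144064211/90831600 ≈ -1.5861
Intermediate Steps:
r = -22454 (r = 3 - 22457 = -22454)
-11518/5175 + r/(-35104) = -11518/5175 - 22454/(-35104) = -11518*1/5175 - 22454*(-1/35104) = -11518/5175 + 11227/17552 = -144064211/90831600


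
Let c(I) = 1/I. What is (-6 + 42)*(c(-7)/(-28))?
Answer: 9/49 ≈ 0.18367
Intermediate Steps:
(-6 + 42)*(c(-7)/(-28)) = (-6 + 42)*(1/(-7*(-28))) = 36*(-⅐*(-1/28)) = 36*(1/196) = 9/49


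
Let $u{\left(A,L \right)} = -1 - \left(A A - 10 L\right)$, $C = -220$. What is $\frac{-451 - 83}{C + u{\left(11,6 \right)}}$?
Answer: $\frac{89}{47} \approx 1.8936$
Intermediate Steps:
$u{\left(A,L \right)} = -1 - A^{2} + 10 L$ ($u{\left(A,L \right)} = -1 - \left(A^{2} - 10 L\right) = -1 - A^{2} + 10 L$)
$\frac{-451 - 83}{C + u{\left(11,6 \right)}} = \frac{-451 - 83}{-220 - 62} = - \frac{534}{-220 - 62} = - \frac{534}{-282} = \left(-534\right) \left(- \frac{1}{282}\right) = \frac{89}{47}$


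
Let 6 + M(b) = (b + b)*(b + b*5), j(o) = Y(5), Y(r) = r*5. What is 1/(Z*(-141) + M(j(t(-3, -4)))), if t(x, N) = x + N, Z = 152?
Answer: -1/13938 ≈ -7.1746e-5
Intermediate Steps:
t(x, N) = N + x
Y(r) = 5*r
j(o) = 25 (j(o) = 5*5 = 25)
M(b) = -6 + 12*b² (M(b) = -6 + (b + b)*(b + b*5) = -6 + (2*b)*(b + 5*b) = -6 + (2*b)*(6*b) = -6 + 12*b²)
1/(Z*(-141) + M(j(t(-3, -4)))) = 1/(152*(-141) + (-6 + 12*25²)) = 1/(-21432 + (-6 + 12*625)) = 1/(-21432 + (-6 + 7500)) = 1/(-21432 + 7494) = 1/(-13938) = -1/13938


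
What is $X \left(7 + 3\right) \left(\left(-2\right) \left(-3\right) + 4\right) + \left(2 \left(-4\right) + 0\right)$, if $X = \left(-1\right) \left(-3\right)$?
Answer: $292$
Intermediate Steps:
$X = 3$
$X \left(7 + 3\right) \left(\left(-2\right) \left(-3\right) + 4\right) + \left(2 \left(-4\right) + 0\right) = 3 \left(7 + 3\right) \left(\left(-2\right) \left(-3\right) + 4\right) + \left(2 \left(-4\right) + 0\right) = 3 \cdot 10 \left(6 + 4\right) + \left(-8 + 0\right) = 3 \cdot 10 \cdot 10 - 8 = 3 \cdot 100 - 8 = 300 - 8 = 292$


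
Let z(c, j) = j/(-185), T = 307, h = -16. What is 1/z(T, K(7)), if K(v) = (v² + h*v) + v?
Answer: 185/56 ≈ 3.3036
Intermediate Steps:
K(v) = v² - 15*v (K(v) = (v² - 16*v) + v = v² - 15*v)
z(c, j) = -j/185 (z(c, j) = j*(-1/185) = -j/185)
1/z(T, K(7)) = 1/(-7*(-15 + 7)/185) = 1/(-7*(-8)/185) = 1/(-1/185*(-56)) = 1/(56/185) = 185/56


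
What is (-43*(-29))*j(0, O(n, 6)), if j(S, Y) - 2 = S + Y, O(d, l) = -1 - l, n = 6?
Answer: -6235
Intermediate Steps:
j(S, Y) = 2 + S + Y (j(S, Y) = 2 + (S + Y) = 2 + S + Y)
(-43*(-29))*j(0, O(n, 6)) = (-43*(-29))*(2 + 0 + (-1 - 1*6)) = 1247*(2 + 0 + (-1 - 6)) = 1247*(2 + 0 - 7) = 1247*(-5) = -6235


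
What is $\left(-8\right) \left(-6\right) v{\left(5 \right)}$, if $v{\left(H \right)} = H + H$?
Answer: $480$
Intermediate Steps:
$v{\left(H \right)} = 2 H$
$\left(-8\right) \left(-6\right) v{\left(5 \right)} = \left(-8\right) \left(-6\right) 2 \cdot 5 = 48 \cdot 10 = 480$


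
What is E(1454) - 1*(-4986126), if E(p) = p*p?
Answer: 7100242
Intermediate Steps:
E(p) = p²
E(1454) - 1*(-4986126) = 1454² - 1*(-4986126) = 2114116 + 4986126 = 7100242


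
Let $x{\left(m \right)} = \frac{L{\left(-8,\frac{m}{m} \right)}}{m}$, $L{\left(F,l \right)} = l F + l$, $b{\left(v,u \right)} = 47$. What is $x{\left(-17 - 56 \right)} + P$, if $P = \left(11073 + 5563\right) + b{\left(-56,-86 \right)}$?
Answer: $\frac{1217866}{73} \approx 16683.0$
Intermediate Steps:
$L{\left(F,l \right)} = l + F l$ ($L{\left(F,l \right)} = F l + l = l + F l$)
$P = 16683$ ($P = \left(11073 + 5563\right) + 47 = 16636 + 47 = 16683$)
$x{\left(m \right)} = - \frac{7}{m}$ ($x{\left(m \right)} = \frac{\frac{m}{m} \left(1 - 8\right)}{m} = \frac{1 \left(-7\right)}{m} = - \frac{7}{m}$)
$x{\left(-17 - 56 \right)} + P = - \frac{7}{-17 - 56} + 16683 = - \frac{7}{-73} + 16683 = \left(-7\right) \left(- \frac{1}{73}\right) + 16683 = \frac{7}{73} + 16683 = \frac{1217866}{73}$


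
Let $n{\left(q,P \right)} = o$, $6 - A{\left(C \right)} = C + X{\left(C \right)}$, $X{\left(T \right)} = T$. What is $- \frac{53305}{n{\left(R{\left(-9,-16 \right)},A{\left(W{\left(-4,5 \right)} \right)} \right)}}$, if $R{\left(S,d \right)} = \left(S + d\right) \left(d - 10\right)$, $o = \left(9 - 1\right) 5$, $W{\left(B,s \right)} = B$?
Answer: $- \frac{10661}{8} \approx -1332.6$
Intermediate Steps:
$o = 40$ ($o = 8 \cdot 5 = 40$)
$R{\left(S,d \right)} = \left(-10 + d\right) \left(S + d\right)$ ($R{\left(S,d \right)} = \left(S + d\right) \left(-10 + d\right) = \left(-10 + d\right) \left(S + d\right)$)
$A{\left(C \right)} = 6 - 2 C$ ($A{\left(C \right)} = 6 - \left(C + C\right) = 6 - 2 C$)
$n{\left(q,P \right)} = 40$
$- \frac{53305}{n{\left(R{\left(-9,-16 \right)},A{\left(W{\left(-4,5 \right)} \right)} \right)}} = - \frac{53305}{40} = \left(-53305\right) \frac{1}{40} = - \frac{10661}{8}$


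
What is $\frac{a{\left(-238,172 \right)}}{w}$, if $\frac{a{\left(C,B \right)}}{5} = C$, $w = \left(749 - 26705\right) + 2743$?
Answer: $\frac{1190}{23213} \approx 0.051264$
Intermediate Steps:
$w = -23213$ ($w = -25956 + 2743 = -23213$)
$a{\left(C,B \right)} = 5 C$
$\frac{a{\left(-238,172 \right)}}{w} = \frac{5 \left(-238\right)}{-23213} = \left(-1190\right) \left(- \frac{1}{23213}\right) = \frac{1190}{23213}$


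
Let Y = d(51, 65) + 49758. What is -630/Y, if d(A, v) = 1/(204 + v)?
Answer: -24210/1912129 ≈ -0.012661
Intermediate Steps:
Y = 13384903/269 (Y = 1/(204 + 65) + 49758 = 1/269 + 49758 = 13384903/269 ≈ 49758.)
-630/Y = -630/13384903/269 = -630*269/13384903 = -24210/1912129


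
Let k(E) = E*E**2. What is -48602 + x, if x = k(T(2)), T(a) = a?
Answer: -48594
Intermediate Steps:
k(E) = E**3
x = 8 (x = 2**3 = 8)
-48602 + x = -48602 + 8 = -48594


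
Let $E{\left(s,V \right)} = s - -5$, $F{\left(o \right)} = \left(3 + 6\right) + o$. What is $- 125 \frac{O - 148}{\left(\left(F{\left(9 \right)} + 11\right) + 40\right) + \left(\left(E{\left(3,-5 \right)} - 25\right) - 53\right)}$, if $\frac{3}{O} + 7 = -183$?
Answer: $- \frac{703075}{38} \approx -18502.0$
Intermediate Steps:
$O = - \frac{3}{190}$ ($O = \frac{3}{-7 - 183} = \frac{3}{-190} = 3 \left(- \frac{1}{190}\right) = - \frac{3}{190} \approx -0.015789$)
$F{\left(o \right)} = 9 + o$
$E{\left(s,V \right)} = 5 + s$ ($E{\left(s,V \right)} = s + 5 = 5 + s$)
$- 125 \frac{O - 148}{\left(\left(F{\left(9 \right)} + 11\right) + 40\right) + \left(\left(E{\left(3,-5 \right)} - 25\right) - 53\right)} = - 125 \frac{- \frac{3}{190} - 148}{\left(\left(\left(9 + 9\right) + 11\right) + 40\right) + \left(\left(\left(5 + 3\right) - 25\right) - 53\right)} = - 125 \left(- \frac{28123}{190 \left(\left(\left(18 + 11\right) + 40\right) + \left(\left(8 - 25\right) - 53\right)\right)}\right) = - 125 \left(- \frac{28123}{190 \left(\left(29 + 40\right) - 70\right)}\right) = - 125 \left(- \frac{28123}{190 \left(69 - 70\right)}\right) = - 125 \left(- \frac{28123}{190 \left(-1\right)}\right) = - 125 \left(\left(- \frac{28123}{190}\right) \left(-1\right)\right) = \left(-125\right) \frac{28123}{190} = - \frac{703075}{38}$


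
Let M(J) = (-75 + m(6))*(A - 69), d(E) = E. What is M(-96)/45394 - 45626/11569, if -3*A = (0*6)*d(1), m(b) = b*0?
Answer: -2011277069/525163186 ≈ -3.8298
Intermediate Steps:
m(b) = 0
A = 0 (A = -0*6/3 = -0 = -⅓*0 = 0)
M(J) = 5175 (M(J) = (-75 + 0)*(0 - 69) = -75*(-69) = 5175)
M(-96)/45394 - 45626/11569 = 5175/45394 - 45626/11569 = -2011277069/525163186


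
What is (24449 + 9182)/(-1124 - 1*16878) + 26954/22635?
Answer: -276011777/407475270 ≈ -0.67737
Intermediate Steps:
(24449 + 9182)/(-1124 - 1*16878) + 26954/22635 = 33631/(-1124 - 16878) + 26954*(1/22635) = 33631/(-18002) + 26954/22635 = 33631*(-1/18002) + 26954/22635 = -33631/18002 + 26954/22635 = -276011777/407475270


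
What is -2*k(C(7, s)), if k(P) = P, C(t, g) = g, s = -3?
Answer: 6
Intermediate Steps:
-2*k(C(7, s)) = -2*(-3) = 6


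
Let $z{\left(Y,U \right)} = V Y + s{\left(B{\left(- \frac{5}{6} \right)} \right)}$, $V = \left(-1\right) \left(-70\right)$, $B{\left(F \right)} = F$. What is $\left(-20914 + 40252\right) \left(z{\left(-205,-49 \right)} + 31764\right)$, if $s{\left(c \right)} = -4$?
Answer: $336674580$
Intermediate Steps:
$V = 70$
$z{\left(Y,U \right)} = -4 + 70 Y$ ($z{\left(Y,U \right)} = 70 Y - 4 = -4 + 70 Y$)
$\left(-20914 + 40252\right) \left(z{\left(-205,-49 \right)} + 31764\right) = \left(-20914 + 40252\right) \left(\left(-4 + 70 \left(-205\right)\right) + 31764\right) = 19338 \left(\left(-4 - 14350\right) + 31764\right) = 19338 \left(-14354 + 31764\right) = 19338 \cdot 17410 = 336674580$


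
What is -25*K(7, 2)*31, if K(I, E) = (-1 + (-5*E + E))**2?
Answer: -62775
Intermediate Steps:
K(I, E) = (-1 - 4*E)**2
-25*K(7, 2)*31 = -25*(1 + 4*2)**2*31 = -25*(1 + 8)**2*31 = -25*9**2*31 = -25*81*31 = -2025*31 = -62775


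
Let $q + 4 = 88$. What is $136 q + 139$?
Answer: $11563$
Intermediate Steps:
$q = 84$ ($q = -4 + 88 = 84$)
$136 q + 139 = 136 \cdot 84 + 139 = 11424 + 139 = 11563$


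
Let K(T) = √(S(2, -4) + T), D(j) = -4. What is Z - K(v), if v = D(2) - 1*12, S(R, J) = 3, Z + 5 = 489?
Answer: 484 - I*√13 ≈ 484.0 - 3.6056*I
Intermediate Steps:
Z = 484 (Z = -5 + 489 = 484)
v = -16 (v = -4 - 1*12 = -4 - 12 = -16)
K(T) = √(3 + T)
Z - K(v) = 484 - √(3 - 16) = 484 - √(-13) = 484 - I*√13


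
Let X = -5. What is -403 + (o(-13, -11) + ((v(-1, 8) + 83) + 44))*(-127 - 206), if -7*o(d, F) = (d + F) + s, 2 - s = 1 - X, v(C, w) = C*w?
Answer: -41362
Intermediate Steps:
s = -4 (s = 2 - (1 - 1*(-5)) = 2 - (1 + 5) = 2 - 1*6 = 2 - 6 = -4)
o(d, F) = 4/7 - F/7 - d/7 (o(d, F) = -((d + F) - 4)/7 = -((F + d) - 4)/7 = -(-4 + F + d)/7 = 4/7 - F/7 - d/7)
-403 + (o(-13, -11) + ((v(-1, 8) + 83) + 44))*(-127 - 206) = -403 + ((4/7 - 1/7*(-11) - 1/7*(-13)) + ((-1*8 + 83) + 44))*(-127 - 206) = -403 + ((4/7 + 11/7 + 13/7) + ((-8 + 83) + 44))*(-333) = -403 + (4 + (75 + 44))*(-333) = -403 + (4 + 119)*(-333) = -403 + 123*(-333) = -403 - 40959 = -41362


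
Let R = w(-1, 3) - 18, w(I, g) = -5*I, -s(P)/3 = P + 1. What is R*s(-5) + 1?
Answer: -155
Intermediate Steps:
s(P) = -3 - 3*P (s(P) = -3*(P + 1) = -3*(1 + P) = -3 - 3*P)
R = -13 (R = -5*(-1) - 18 = 5 - 18 = -13)
R*s(-5) + 1 = -13*(-3 - 3*(-5)) + 1 = -13*(-3 + 15) + 1 = -13*12 + 1 = -156 + 1 = -155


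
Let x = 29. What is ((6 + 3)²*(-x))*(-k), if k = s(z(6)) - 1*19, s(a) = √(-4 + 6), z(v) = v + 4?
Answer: -44631 + 2349*√2 ≈ -41309.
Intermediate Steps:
z(v) = 4 + v
s(a) = √2
k = -19 + √2 (k = √2 - 1*19 = √2 - 19 = -19 + √2 ≈ -17.586)
((6 + 3)²*(-x))*(-k) = ((6 + 3)²*(-1*29))*(-(-19 + √2)) = (9²*(-29))*(19 - √2) = (81*(-29))*(19 - √2) = -2349*(19 - √2) = -44631 + 2349*√2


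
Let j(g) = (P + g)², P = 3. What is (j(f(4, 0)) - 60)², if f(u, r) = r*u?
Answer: 2601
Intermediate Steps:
j(g) = (3 + g)²
(j(f(4, 0)) - 60)² = ((3 + 0*4)² - 60)² = ((3 + 0)² - 60)² = (3² - 60)² = (9 - 60)² = (-51)² = 2601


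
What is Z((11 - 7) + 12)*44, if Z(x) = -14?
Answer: -616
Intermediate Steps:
Z((11 - 7) + 12)*44 = -14*44 = -616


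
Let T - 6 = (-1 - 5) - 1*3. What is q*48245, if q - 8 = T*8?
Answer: -771920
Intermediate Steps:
T = -3 (T = 6 + ((-1 - 5) - 1*3) = 6 + (-6 - 3) = 6 - 9 = -3)
q = -16 (q = 8 - 3*8 = 8 - 24 = -16)
q*48245 = -16*48245 = -771920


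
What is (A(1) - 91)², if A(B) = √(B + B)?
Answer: (91 - √2)² ≈ 8025.6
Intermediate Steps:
A(B) = √2*√B (A(B) = √(2*B) = √2*√B)
(A(1) - 91)² = (√2*√1 - 91)² = (√2*1 - 91)² = (√2 - 91)² = (-91 + √2)²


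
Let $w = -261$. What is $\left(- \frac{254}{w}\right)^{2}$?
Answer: $\frac{64516}{68121} \approx 0.94708$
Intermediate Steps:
$\left(- \frac{254}{w}\right)^{2} = \left(- \frac{254}{-261}\right)^{2} = \left(\left(-254\right) \left(- \frac{1}{261}\right)\right)^{2} = \left(\frac{254}{261}\right)^{2} = \frac{64516}{68121}$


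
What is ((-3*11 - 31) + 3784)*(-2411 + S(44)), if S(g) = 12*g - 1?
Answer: -7008480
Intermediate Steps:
S(g) = -1 + 12*g
((-3*11 - 31) + 3784)*(-2411 + S(44)) = ((-3*11 - 31) + 3784)*(-2411 + (-1 + 12*44)) = ((-33 - 31) + 3784)*(-2411 + (-1 + 528)) = (-64 + 3784)*(-2411 + 527) = 3720*(-1884) = -7008480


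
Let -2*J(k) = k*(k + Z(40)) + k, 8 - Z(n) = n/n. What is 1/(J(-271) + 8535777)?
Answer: 2/17000281 ≈ 1.1765e-7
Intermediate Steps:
Z(n) = 7 (Z(n) = 8 - n/n = 8 - 1*1 = 8 - 1 = 7)
J(k) = -k/2 - k*(7 + k)/2 (J(k) = -(k*(k + 7) + k)/2 = -(k*(7 + k) + k)/2 = -(k + k*(7 + k))/2 = -k/2 - k*(7 + k)/2)
1/(J(-271) + 8535777) = 1/(-½*(-271)*(8 - 271) + 8535777) = 1/(-½*(-271)*(-263) + 8535777) = 1/(-71273/2 + 8535777) = 1/(17000281/2) = 2/17000281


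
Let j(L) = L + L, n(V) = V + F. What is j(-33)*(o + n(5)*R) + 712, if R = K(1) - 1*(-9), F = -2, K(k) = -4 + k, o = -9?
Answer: 118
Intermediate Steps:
R = 6 (R = (-4 + 1) - 1*(-9) = -3 + 9 = 6)
n(V) = -2 + V (n(V) = V - 2 = -2 + V)
j(L) = 2*L
j(-33)*(o + n(5)*R) + 712 = (2*(-33))*(-9 + (-2 + 5)*6) + 712 = -66*(-9 + 3*6) + 712 = -66*(-9 + 18) + 712 = -66*9 + 712 = -594 + 712 = 118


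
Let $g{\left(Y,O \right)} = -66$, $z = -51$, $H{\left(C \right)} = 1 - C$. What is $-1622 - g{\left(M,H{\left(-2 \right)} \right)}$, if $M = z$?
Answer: $-1556$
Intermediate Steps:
$M = -51$
$-1622 - g{\left(M,H{\left(-2 \right)} \right)} = -1622 - -66 = -1622 + 66 = -1556$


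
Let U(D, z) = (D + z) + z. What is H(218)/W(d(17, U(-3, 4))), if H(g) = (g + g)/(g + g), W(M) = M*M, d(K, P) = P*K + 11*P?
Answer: 1/19600 ≈ 5.1020e-5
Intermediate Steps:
U(D, z) = D + 2*z
d(K, P) = 11*P + K*P (d(K, P) = K*P + 11*P = 11*P + K*P)
W(M) = M**2
H(g) = 1 (H(g) = (2*g)/((2*g)) = (2*g)*(1/(2*g)) = 1)
H(218)/W(d(17, U(-3, 4))) = 1/((-3 + 2*4)*(11 + 17))**2 = 1/((-3 + 8)*28)**2 = 1/(5*28)**2 = 1/140**2 = 1/19600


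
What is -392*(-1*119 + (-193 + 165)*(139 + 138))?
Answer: 3087000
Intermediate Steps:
-392*(-1*119 + (-193 + 165)*(139 + 138)) = -392*(-119 - 28*277) = -392*(-119 - 7756) = -392*(-7875) = 3087000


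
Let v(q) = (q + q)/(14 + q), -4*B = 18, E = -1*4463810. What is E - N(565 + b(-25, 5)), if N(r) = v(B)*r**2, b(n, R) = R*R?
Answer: -78546590/19 ≈ -4.1340e+6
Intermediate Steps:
E = -4463810
B = -9/2 (B = -1/4*18 = -9/2 ≈ -4.5000)
v(q) = 2*q/(14 + q) (v(q) = (2*q)/(14 + q) = 2*q/(14 + q))
b(n, R) = R**2
N(r) = -18*r**2/19 (N(r) = (2*(-9/2)/(14 - 9/2))*r**2 = (2*(-9/2)/(19/2))*r**2 = (2*(-9/2)*(2/19))*r**2 = -18*r**2/19)
E - N(565 + b(-25, 5)) = -4463810 - (-18)*(565 + 5**2)**2/19 = -4463810 - (-18)*(565 + 25)**2/19 = -4463810 - (-18)*590**2/19 = -4463810 - (-18)*348100/19 = -4463810 - 1*(-6265800/19) = -4463810 + 6265800/19 = -78546590/19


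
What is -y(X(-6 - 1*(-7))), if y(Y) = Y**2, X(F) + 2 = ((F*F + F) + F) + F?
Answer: -4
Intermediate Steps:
X(F) = -2 + F**2 + 3*F (X(F) = -2 + (((F*F + F) + F) + F) = -2 + (((F**2 + F) + F) + F) = -2 + (((F + F**2) + F) + F) = -2 + ((F**2 + 2*F) + F) = -2 + (F**2 + 3*F) = -2 + F**2 + 3*F)
-y(X(-6 - 1*(-7))) = -(-2 + (-6 - 1*(-7))**2 + 3*(-6 - 1*(-7)))**2 = -(-2 + (-6 + 7)**2 + 3*(-6 + 7))**2 = -(-2 + 1**2 + 3*1)**2 = -(-2 + 1 + 3)**2 = -1*2**2 = -1*4 = -4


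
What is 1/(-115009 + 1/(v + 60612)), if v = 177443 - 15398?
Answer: -222657/25607558912 ≈ -8.6950e-6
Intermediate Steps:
v = 162045
1/(-115009 + 1/(v + 60612)) = 1/(-115009 + 1/(162045 + 60612)) = 1/(-115009 + 1/222657) = 1/(-25607558912/222657) = -222657/25607558912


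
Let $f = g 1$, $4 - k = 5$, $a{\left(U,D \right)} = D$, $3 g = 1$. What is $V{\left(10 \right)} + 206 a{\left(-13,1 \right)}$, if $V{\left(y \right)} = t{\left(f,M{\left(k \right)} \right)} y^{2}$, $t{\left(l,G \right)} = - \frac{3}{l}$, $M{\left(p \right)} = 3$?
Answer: $-694$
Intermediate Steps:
$g = \frac{1}{3}$ ($g = \frac{1}{3} \cdot 1 = \frac{1}{3} \approx 0.33333$)
$k = -1$ ($k = 4 - 5 = -1$)
$f = \frac{1}{3}$ ($f = \frac{1}{3} \cdot 1 = \frac{1}{3} \approx 0.33333$)
$V{\left(y \right)} = - 9 y^{2}$ ($V{\left(y \right)} = - 3 \frac{1}{\frac{1}{3}} y^{2} = \left(-3\right) 3 y^{2} = - 9 y^{2}$)
$V{\left(10 \right)} + 206 a{\left(-13,1 \right)} = - 9 \cdot 10^{2} + 206 \cdot 1 = \left(-9\right) 100 + 206 = -900 + 206 = -694$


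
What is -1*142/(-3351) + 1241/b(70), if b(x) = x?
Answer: 4168531/234570 ≈ 17.771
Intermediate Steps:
-1*142/(-3351) + 1241/b(70) = -1*142/(-3351) + 1241/70 = -142*(-1/3351) + 1241*(1/70) = 142/3351 + 1241/70 = 4168531/234570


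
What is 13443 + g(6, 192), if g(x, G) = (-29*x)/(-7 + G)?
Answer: 2486781/185 ≈ 13442.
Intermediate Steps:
g(x, G) = -29*x/(-7 + G)
13443 + g(6, 192) = 13443 - 29*6/(-7 + 192) = 13443 - 29*6/185 = 13443 - 29*6*1/185 = 13443 - 174/185 = 2486781/185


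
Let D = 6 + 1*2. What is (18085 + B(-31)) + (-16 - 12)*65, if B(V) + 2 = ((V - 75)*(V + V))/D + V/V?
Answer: 34171/2 ≈ 17086.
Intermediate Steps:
D = 8 (D = 6 + 2 = 8)
B(V) = -1 + V*(-75 + V)/4 (B(V) = -2 + (((V - 75)*(V + V))/8 + V/V) = -2 + (((-75 + V)*(2*V))*(⅛) + 1) = -2 + ((2*V*(-75 + V))*(⅛) + 1) = -2 + (V*(-75 + V)/4 + 1) = -2 + (1 + V*(-75 + V)/4) = -1 + V*(-75 + V)/4)
(18085 + B(-31)) + (-16 - 12)*65 = (18085 + (-1 - 75/4*(-31) + (¼)*(-31)²)) + (-16 - 12)*65 = (18085 + (-1 + 2325/4 + (¼)*961)) - 28*65 = (18085 + (-1 + 2325/4 + 961/4)) - 1820 = (18085 + 1641/2) - 1820 = 37811/2 - 1820 = 34171/2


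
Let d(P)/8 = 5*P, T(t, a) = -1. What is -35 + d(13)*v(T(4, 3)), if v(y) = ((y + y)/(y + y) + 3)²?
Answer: 8285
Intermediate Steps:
v(y) = 16 (v(y) = ((2*y)/((2*y)) + 3)² = ((2*y)*(1/(2*y)) + 3)² = (1 + 3)² = 4² = 16)
d(P) = 40*P (d(P) = 8*(5*P) = 40*P)
-35 + d(13)*v(T(4, 3)) = -35 + (40*13)*16 = -35 + 520*16 = -35 + 8320 = 8285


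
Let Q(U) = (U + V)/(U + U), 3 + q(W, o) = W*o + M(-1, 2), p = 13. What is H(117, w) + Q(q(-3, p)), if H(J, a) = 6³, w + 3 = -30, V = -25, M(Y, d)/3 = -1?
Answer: 1951/9 ≈ 216.78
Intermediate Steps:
M(Y, d) = -3 (M(Y, d) = 3*(-1) = -3)
q(W, o) = -6 + W*o (q(W, o) = -3 + (W*o - 3) = -3 + (-3 + W*o) = -6 + W*o)
w = -33 (w = -3 - 30 = -33)
H(J, a) = 216
Q(U) = (-25 + U)/(2*U) (Q(U) = (U - 25)/(U + U) = (-25 + U)/((2*U)) = (-25 + U)*(1/(2*U)) = (-25 + U)/(2*U))
H(117, w) + Q(q(-3, p)) = 216 + (-25 + (-6 - 3*13))/(2*(-6 - 3*13)) = 216 + (-25 + (-6 - 39))/(2*(-6 - 39)) = 216 + (½)*(-25 - 45)/(-45) = 216 + (½)*(-1/45)*(-70) = 216 + 7/9 = 1951/9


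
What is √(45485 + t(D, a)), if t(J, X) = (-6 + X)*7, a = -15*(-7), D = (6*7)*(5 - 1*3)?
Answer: √46178 ≈ 214.89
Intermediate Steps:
D = 84 (D = 42*(5 - 3) = 42*2 = 84)
a = 105
t(J, X) = -42 + 7*X
√(45485 + t(D, a)) = √(45485 + (-42 + 7*105)) = √(45485 + (-42 + 735)) = √(45485 + 693) = √46178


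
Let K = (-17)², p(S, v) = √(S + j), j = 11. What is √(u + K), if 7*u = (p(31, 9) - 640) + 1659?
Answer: √(21294 + 7*√42)/7 ≈ 20.869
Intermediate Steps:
p(S, v) = √(11 + S) (p(S, v) = √(S + 11) = √(11 + S))
K = 289
u = 1019/7 + √42/7 (u = ((√(11 + 31) - 640) + 1659)/7 = ((√42 - 640) + 1659)/7 = ((-640 + √42) + 1659)/7 = (1019 + √42)/7 = 1019/7 + √42/7 ≈ 146.50)
√(u + K) = √((1019/7 + √42/7) + 289) = √(3042/7 + √42/7)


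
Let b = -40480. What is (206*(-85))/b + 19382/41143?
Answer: 150499729/166546864 ≈ 0.90365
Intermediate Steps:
(206*(-85))/b + 19382/41143 = (206*(-85))/(-40480) + 19382/41143 = -17510*(-1/40480) + 19382*(1/41143) = 1751/4048 + 19382/41143 = 150499729/166546864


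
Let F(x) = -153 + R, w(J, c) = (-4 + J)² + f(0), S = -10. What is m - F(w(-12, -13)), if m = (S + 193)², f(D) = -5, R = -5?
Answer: 33647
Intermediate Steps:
w(J, c) = -5 + (-4 + J)² (w(J, c) = (-4 + J)² - 5 = -5 + (-4 + J)²)
F(x) = -158 (F(x) = -153 - 5 = -158)
m = 33489 (m = (-10 + 193)² = 183² = 33489)
m - F(w(-12, -13)) = 33489 - 1*(-158) = 33489 + 158 = 33647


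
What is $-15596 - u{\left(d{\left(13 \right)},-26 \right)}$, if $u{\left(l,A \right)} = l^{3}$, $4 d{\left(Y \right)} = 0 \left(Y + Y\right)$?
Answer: $-15596$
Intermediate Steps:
$d{\left(Y \right)} = 0$ ($d{\left(Y \right)} = \frac{0 \left(Y + Y\right)}{4} = \frac{0 \cdot 2 Y}{4} = \frac{1}{4} \cdot 0 = 0$)
$-15596 - u{\left(d{\left(13 \right)},-26 \right)} = -15596 - 0^{3} = -15596 - 0 = -15596 + 0 = -15596$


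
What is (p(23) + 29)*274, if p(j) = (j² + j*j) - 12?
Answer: 294550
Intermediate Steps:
p(j) = -12 + 2*j² (p(j) = (j² + j²) - 12 = 2*j² - 12 = -12 + 2*j²)
(p(23) + 29)*274 = ((-12 + 2*23²) + 29)*274 = ((-12 + 2*529) + 29)*274 = ((-12 + 1058) + 29)*274 = (1046 + 29)*274 = 1075*274 = 294550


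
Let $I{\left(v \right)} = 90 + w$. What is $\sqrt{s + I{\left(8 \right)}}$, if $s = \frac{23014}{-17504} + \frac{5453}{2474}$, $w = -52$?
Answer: $\frac{\sqrt{284881719127159}}{2706556} \approx 6.2361$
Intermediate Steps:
$I{\left(v \right)} = 38$ ($I{\left(v \right)} = 90 - 52 = 38$)
$s = \frac{9628169}{10826224}$ ($s = 23014 \left(- \frac{1}{17504}\right) + 5453 \cdot \frac{1}{2474} = - \frac{11507}{8752} + \frac{5453}{2474} = \frac{9628169}{10826224} \approx 0.88934$)
$\sqrt{s + I{\left(8 \right)}} = \sqrt{\frac{9628169}{10826224} + 38} = \sqrt{\frac{421024681}{10826224}} = \frac{\sqrt{284881719127159}}{2706556}$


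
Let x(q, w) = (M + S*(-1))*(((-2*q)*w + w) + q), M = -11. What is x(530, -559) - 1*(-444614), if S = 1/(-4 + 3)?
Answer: -5480496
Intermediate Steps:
S = -1 (S = 1/(-1) = -1)
x(q, w) = -10*q - 10*w + 20*q*w (x(q, w) = (-11 - 1*(-1))*(((-2*q)*w + w) + q) = (-11 + 1)*((-2*q*w + w) + q) = -10*((w - 2*q*w) + q) = -10*(q + w - 2*q*w) = -10*q - 10*w + 20*q*w)
x(530, -559) - 1*(-444614) = (-10*530 - 10*(-559) + 20*530*(-559)) - 1*(-444614) = (-5300 + 5590 - 5925400) + 444614 = -5925110 + 444614 = -5480496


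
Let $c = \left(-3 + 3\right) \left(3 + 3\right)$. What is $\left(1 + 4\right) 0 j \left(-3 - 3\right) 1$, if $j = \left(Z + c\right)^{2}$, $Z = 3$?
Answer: $0$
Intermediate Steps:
$c = 0$ ($c = 0 \cdot 6 = 0$)
$j = 9$ ($j = \left(3 + 0\right)^{2} = 3^{2} = 9$)
$\left(1 + 4\right) 0 j \left(-3 - 3\right) 1 = \left(1 + 4\right) 0 \cdot 9 \left(-3 - 3\right) 1 = 5 \cdot 0 \cdot 9 \left(\left(-6\right) 1\right) = 0 \cdot 9 \left(-6\right) = 0 \left(-6\right) = 0$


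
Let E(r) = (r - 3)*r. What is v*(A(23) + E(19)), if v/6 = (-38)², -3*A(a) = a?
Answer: 2567432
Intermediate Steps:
E(r) = r*(-3 + r) (E(r) = (-3 + r)*r = r*(-3 + r))
A(a) = -a/3
v = 8664 (v = 6*(-38)² = 6*1444 = 8664)
v*(A(23) + E(19)) = 8664*(-⅓*23 + 19*(-3 + 19)) = 8664*(-23/3 + 19*16) = 8664*(-23/3 + 304) = 8664*(889/3) = 2567432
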